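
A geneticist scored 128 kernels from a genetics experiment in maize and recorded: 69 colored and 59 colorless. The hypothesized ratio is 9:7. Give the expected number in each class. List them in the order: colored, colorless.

72, 56

The 9:7 ratio has 16 parts, so with N = 128 the expected counts are:
  colored: 128 × 9/16 = 72
  colorless: 128 × 7/16 = 56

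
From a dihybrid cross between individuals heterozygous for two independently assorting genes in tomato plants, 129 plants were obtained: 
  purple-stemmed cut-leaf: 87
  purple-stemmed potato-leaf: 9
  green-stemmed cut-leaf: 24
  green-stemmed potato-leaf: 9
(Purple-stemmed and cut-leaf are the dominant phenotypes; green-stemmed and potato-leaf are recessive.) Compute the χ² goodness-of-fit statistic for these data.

12.519

A dihybrid F₂ with independent assortment and complete dominance at both loci gives a 9:3:3:1 phenotypic ratio.
Expected counts for N = 129 under a 9:3:3:1 ratio (total parts = 16):
  purple-stemmed cut-leaf: 129 × 9/16 = 72.5625
  purple-stemmed potato-leaf: 129 × 3/16 = 24.1875
  green-stemmed cut-leaf: 129 × 3/16 = 24.1875
  green-stemmed potato-leaf: 129 × 1/16 = 8.0625
χ² = Σ (O − E)² / E
  purple-stemmed cut-leaf: (87 − 72.5625)² / 72.5625 = 2.8726
  purple-stemmed potato-leaf: (9 − 24.1875)² / 24.1875 = 9.5363
  green-stemmed cut-leaf: (24 − 24.1875)² / 24.1875 = 0.0015
  green-stemmed potato-leaf: (9 − 8.0625)² / 8.0625 = 0.1090
χ² = 2.8726 + 9.5363 + 0.0015 + 0.1090 = 12.5194 ≈ 12.519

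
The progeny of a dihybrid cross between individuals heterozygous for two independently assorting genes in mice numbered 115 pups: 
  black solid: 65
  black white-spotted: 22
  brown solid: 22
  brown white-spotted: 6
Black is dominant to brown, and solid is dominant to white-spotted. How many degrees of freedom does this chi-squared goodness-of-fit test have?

3

A dihybrid F₂ with independent assortment and complete dominance at both loci gives a 9:3:3:1 phenotypic ratio.
A goodness-of-fit test with 4 phenotype classes has df = 4 − 1 = 3.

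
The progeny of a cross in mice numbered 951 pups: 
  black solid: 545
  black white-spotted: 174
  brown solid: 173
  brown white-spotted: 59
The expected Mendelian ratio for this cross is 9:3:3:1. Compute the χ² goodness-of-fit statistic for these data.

0.455

The 9:3:3:1 ratio has 16 parts, so with N = 951 the expected counts are:
  black solid: 951 × 9/16 = 534.9375
  black white-spotted: 951 × 3/16 = 178.3125
  brown solid: 951 × 3/16 = 178.3125
  brown white-spotted: 951 × 1/16 = 59.4375
χ² = Σ (O − E)² / E
  black solid: (545 − 534.9375)² / 534.9375 = 0.1893
  black white-spotted: (174 − 178.3125)² / 178.3125 = 0.1043
  brown solid: (173 − 178.3125)² / 178.3125 = 0.1583
  brown white-spotted: (59 − 59.4375)² / 59.4375 = 0.0032
χ² = 0.1893 + 0.1043 + 0.1583 + 0.0032 = 0.4551 ≈ 0.455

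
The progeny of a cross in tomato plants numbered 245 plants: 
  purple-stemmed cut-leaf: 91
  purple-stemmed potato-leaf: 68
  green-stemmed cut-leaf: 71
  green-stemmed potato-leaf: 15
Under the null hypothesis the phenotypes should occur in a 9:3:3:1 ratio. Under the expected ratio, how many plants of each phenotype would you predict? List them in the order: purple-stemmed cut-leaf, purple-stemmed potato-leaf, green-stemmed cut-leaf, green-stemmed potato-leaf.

Total ratio parts = 16. Expected numbers out of 245:
  purple-stemmed cut-leaf: 245 × 9/16 = 137.8125
  purple-stemmed potato-leaf: 245 × 3/16 = 45.9375
  green-stemmed cut-leaf: 245 × 3/16 = 45.9375
  green-stemmed potato-leaf: 245 × 1/16 = 15.3125

137.8125, 45.9375, 45.9375, 15.3125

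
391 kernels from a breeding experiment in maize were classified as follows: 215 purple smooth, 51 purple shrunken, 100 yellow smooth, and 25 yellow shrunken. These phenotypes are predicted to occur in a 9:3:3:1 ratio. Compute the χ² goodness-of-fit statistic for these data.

16.629

Total ratio parts = 16. Expected numbers out of 391:
  purple smooth: 391 × 9/16 = 219.9375
  purple shrunken: 391 × 3/16 = 73.3125
  yellow smooth: 391 × 3/16 = 73.3125
  yellow shrunken: 391 × 1/16 = 24.4375
χ² = Σ (O − E)² / E
  purple smooth: (215 − 219.9375)² / 219.9375 = 0.1108
  purple shrunken: (51 − 73.3125)² / 73.3125 = 6.7908
  yellow smooth: (100 − 73.3125)² / 73.3125 = 9.7149
  yellow shrunken: (25 − 24.4375)² / 24.4375 = 0.0129
χ² = 0.1108 + 6.7908 + 9.7149 + 0.0129 = 16.6294 ≈ 16.629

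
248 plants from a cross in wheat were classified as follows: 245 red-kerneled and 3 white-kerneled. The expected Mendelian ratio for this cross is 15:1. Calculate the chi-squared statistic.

10.753

Expected counts for N = 248 under a 15:1 ratio (total parts = 16):
  red-kerneled: 248 × 15/16 = 232.5
  white-kerneled: 248 × 1/16 = 15.5
χ² = Σ (O − E)² / E
  red-kerneled: (245 − 232.5)² / 232.5 = 0.6720
  white-kerneled: (3 − 15.5)² / 15.5 = 10.0806
χ² = 0.6720 + 10.0806 = 10.7526 ≈ 10.753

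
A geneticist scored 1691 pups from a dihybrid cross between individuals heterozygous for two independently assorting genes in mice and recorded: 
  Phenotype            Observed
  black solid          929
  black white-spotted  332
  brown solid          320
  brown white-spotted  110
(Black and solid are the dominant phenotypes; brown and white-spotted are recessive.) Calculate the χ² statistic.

1.424

A dihybrid F₂ with independent assortment and complete dominance at both loci gives a 9:3:3:1 phenotypic ratio.
Under the 9:3:3:1 hypothesis (Σ ratio = 16, N = 1691):
  black solid: 1691 × 9/16 = 951.1875
  black white-spotted: 1691 × 3/16 = 317.0625
  brown solid: 1691 × 3/16 = 317.0625
  brown white-spotted: 1691 × 1/16 = 105.6875
χ² = Σ (O − E)² / E
  black solid: (929 − 951.1875)² / 951.1875 = 0.5175
  black white-spotted: (332 − 317.0625)² / 317.0625 = 0.7037
  brown solid: (320 − 317.0625)² / 317.0625 = 0.0272
  brown white-spotted: (110 − 105.6875)² / 105.6875 = 0.1760
χ² = 0.5175 + 0.7037 + 0.0272 + 0.1760 = 1.4244 ≈ 1.424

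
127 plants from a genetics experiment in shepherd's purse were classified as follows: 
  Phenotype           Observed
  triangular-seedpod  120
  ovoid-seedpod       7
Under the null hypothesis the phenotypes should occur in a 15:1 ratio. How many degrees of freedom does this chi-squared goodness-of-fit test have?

1

A goodness-of-fit test with 2 phenotype classes has df = 2 − 1 = 1.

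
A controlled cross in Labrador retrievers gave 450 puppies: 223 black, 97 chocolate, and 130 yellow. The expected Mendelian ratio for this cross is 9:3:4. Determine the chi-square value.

Under the 9:3:4 hypothesis (Σ ratio = 16, N = 450):
  black: 450 × 9/16 = 253.125
  chocolate: 450 × 3/16 = 84.375
  yellow: 450 × 4/16 = 112.5
χ² = Σ (O − E)² / E
  black: (223 − 253.125)² / 253.125 = 3.5852
  chocolate: (97 − 84.375)² / 84.375 = 1.8891
  yellow: (130 − 112.5)² / 112.5 = 2.7222
χ² = 3.5852 + 1.8891 + 2.7222 = 8.1965 ≈ 8.197

8.197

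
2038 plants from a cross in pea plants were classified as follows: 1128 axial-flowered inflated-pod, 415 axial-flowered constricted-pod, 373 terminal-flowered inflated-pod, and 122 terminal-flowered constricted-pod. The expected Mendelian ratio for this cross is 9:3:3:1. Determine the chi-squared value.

3.568

Expected counts for N = 2038 under a 9:3:3:1 ratio (total parts = 16):
  axial-flowered inflated-pod: 2038 × 9/16 = 1146.375
  axial-flowered constricted-pod: 2038 × 3/16 = 382.125
  terminal-flowered inflated-pod: 2038 × 3/16 = 382.125
  terminal-flowered constricted-pod: 2038 × 1/16 = 127.375
χ² = Σ (O − E)² / E
  axial-flowered inflated-pod: (1128 − 1146.375)² / 1146.375 = 0.2945
  axial-flowered constricted-pod: (415 − 382.125)² / 382.125 = 2.8283
  terminal-flowered inflated-pod: (373 − 382.125)² / 382.125 = 0.2179
  terminal-flowered constricted-pod: (122 − 127.375)² / 127.375 = 0.2268
χ² = 0.2945 + 2.8283 + 0.2179 + 0.2268 = 3.5675 ≈ 3.568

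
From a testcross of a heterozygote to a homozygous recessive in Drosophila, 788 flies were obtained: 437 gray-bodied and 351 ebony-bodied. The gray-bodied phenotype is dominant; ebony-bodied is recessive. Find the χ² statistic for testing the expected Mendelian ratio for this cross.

9.386

A testcross of a heterozygote (Aa × aa) gives a 1:1 phenotypic ratio.
The 1:1 ratio has 2 parts, so with N = 788 the expected counts are:
  gray-bodied: 788 × 1/2 = 394
  ebony-bodied: 788 × 1/2 = 394
χ² = Σ (O − E)² / E
  gray-bodied: (437 − 394)² / 394 = 4.6929
  ebony-bodied: (351 − 394)² / 394 = 4.6929
χ² = 4.6929 + 4.6929 = 9.3858 ≈ 9.386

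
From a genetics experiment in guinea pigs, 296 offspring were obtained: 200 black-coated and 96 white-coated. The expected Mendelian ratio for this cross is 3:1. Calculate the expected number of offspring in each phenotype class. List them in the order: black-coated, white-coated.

222, 74

The 3:1 ratio has 4 parts, so with N = 296 the expected counts are:
  black-coated: 296 × 3/4 = 222
  white-coated: 296 × 1/4 = 74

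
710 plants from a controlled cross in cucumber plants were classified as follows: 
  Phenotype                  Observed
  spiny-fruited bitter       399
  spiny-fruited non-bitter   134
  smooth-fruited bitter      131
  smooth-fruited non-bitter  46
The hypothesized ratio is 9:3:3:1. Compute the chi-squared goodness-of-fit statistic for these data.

0.100

Expected counts for N = 710 under a 9:3:3:1 ratio (total parts = 16):
  spiny-fruited bitter: 710 × 9/16 = 399.375
  spiny-fruited non-bitter: 710 × 3/16 = 133.125
  smooth-fruited bitter: 710 × 3/16 = 133.125
  smooth-fruited non-bitter: 710 × 1/16 = 44.375
χ² = Σ (O − E)² / E
  spiny-fruited bitter: (399 − 399.375)² / 399.375 = 0.0004
  spiny-fruited non-bitter: (134 − 133.125)² / 133.125 = 0.0058
  smooth-fruited bitter: (131 − 133.125)² / 133.125 = 0.0339
  smooth-fruited non-bitter: (46 − 44.375)² / 44.375 = 0.0595
χ² = 0.0004 + 0.0058 + 0.0339 + 0.0595 = 0.0996 ≈ 0.100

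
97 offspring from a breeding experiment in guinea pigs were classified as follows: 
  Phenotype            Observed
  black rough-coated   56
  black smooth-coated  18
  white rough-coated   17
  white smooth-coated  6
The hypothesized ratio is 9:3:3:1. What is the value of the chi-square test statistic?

The 9:3:3:1 ratio has 16 parts, so with N = 97 the expected counts are:
  black rough-coated: 97 × 9/16 = 54.5625
  black smooth-coated: 97 × 3/16 = 18.1875
  white rough-coated: 97 × 3/16 = 18.1875
  white smooth-coated: 97 × 1/16 = 6.0625
χ² = Σ (O − E)² / E
  black rough-coated: (56 − 54.5625)² / 54.5625 = 0.0379
  black smooth-coated: (18 − 18.1875)² / 18.1875 = 0.0019
  white rough-coated: (17 − 18.1875)² / 18.1875 = 0.0775
  white smooth-coated: (6 − 6.0625)² / 6.0625 = 0.0006
χ² = 0.0379 + 0.0019 + 0.0775 + 0.0006 = 0.1179 ≈ 0.118

0.118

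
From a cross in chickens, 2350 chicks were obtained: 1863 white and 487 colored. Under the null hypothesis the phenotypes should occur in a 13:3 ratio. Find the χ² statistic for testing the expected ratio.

Under the 13:3 hypothesis (Σ ratio = 16, N = 2350):
  white: 2350 × 13/16 = 1909.375
  colored: 2350 × 3/16 = 440.625
χ² = Σ (O − E)² / E
  white: (1863 − 1909.375)² / 1909.375 = 1.1264
  colored: (487 − 440.625)² / 440.625 = 4.8809
χ² = 1.1264 + 4.8809 = 6.0073 ≈ 6.007

6.007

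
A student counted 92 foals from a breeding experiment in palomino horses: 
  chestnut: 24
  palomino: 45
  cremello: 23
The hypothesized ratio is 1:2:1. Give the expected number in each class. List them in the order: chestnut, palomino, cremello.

Under the 1:2:1 hypothesis (Σ ratio = 4, N = 92):
  chestnut: 92 × 1/4 = 23
  palomino: 92 × 2/4 = 46
  cremello: 92 × 1/4 = 23

23, 46, 23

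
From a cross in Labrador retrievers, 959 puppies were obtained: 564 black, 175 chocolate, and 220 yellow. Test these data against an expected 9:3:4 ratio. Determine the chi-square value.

2.874

The 9:3:4 ratio has 16 parts, so with N = 959 the expected counts are:
  black: 959 × 9/16 = 539.4375
  chocolate: 959 × 3/16 = 179.8125
  yellow: 959 × 4/16 = 239.75
χ² = Σ (O − E)² / E
  black: (564 − 539.4375)² / 539.4375 = 1.1184
  chocolate: (175 − 179.8125)² / 179.8125 = 0.1288
  yellow: (220 − 239.75)² / 239.75 = 1.6270
χ² = 1.1184 + 0.1288 + 1.6270 = 2.8742 ≈ 2.874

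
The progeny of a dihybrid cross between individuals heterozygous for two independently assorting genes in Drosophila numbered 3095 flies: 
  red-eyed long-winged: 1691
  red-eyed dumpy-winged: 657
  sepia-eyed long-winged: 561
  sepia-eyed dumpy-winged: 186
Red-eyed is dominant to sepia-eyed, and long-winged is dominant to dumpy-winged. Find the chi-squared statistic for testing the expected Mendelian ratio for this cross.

12.495

A dihybrid F₂ with independent assortment and complete dominance at both loci gives a 9:3:3:1 phenotypic ratio.
Under the 9:3:3:1 hypothesis (Σ ratio = 16, N = 3095):
  red-eyed long-winged: 3095 × 9/16 = 1740.9375
  red-eyed dumpy-winged: 3095 × 3/16 = 580.3125
  sepia-eyed long-winged: 3095 × 3/16 = 580.3125
  sepia-eyed dumpy-winged: 3095 × 1/16 = 193.4375
χ² = Σ (O − E)² / E
  red-eyed long-winged: (1691 − 1740.9375)² / 1740.9375 = 1.4324
  red-eyed dumpy-winged: (657 − 580.3125)² / 580.3125 = 10.1341
  sepia-eyed long-winged: (561 − 580.3125)² / 580.3125 = 0.6427
  sepia-eyed dumpy-winged: (186 − 193.4375)² / 193.4375 = 0.2860
χ² = 1.4324 + 10.1341 + 0.6427 + 0.2860 = 12.4952 ≈ 12.495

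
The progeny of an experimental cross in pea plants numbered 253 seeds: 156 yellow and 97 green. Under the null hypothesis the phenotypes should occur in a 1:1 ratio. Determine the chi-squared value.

13.759

Total ratio parts = 2. Expected numbers out of 253:
  yellow: 253 × 1/2 = 126.5
  green: 253 × 1/2 = 126.5
χ² = Σ (O − E)² / E
  yellow: (156 − 126.5)² / 126.5 = 6.8794
  green: (97 − 126.5)² / 126.5 = 6.8794
χ² = 6.8794 + 6.8794 = 13.7588 ≈ 13.759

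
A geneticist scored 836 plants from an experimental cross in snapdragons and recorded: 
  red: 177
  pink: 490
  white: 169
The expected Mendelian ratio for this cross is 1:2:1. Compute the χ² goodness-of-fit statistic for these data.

Total ratio parts = 4. Expected numbers out of 836:
  red: 836 × 1/4 = 209
  pink: 836 × 2/4 = 418
  white: 836 × 1/4 = 209
χ² = Σ (O − E)² / E
  red: (177 − 209)² / 209 = 4.8995
  pink: (490 − 418)² / 418 = 12.4019
  white: (169 − 209)² / 209 = 7.6555
χ² = 4.8995 + 12.4019 + 7.6555 = 24.9569 ≈ 24.957

24.957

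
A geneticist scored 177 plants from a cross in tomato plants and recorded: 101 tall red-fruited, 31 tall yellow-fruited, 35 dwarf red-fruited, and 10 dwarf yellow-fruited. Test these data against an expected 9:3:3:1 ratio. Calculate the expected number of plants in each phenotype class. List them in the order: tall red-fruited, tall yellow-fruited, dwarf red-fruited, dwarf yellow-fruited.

99.5625, 33.1875, 33.1875, 11.0625

Total ratio parts = 16. Expected numbers out of 177:
  tall red-fruited: 177 × 9/16 = 99.5625
  tall yellow-fruited: 177 × 3/16 = 33.1875
  dwarf red-fruited: 177 × 3/16 = 33.1875
  dwarf yellow-fruited: 177 × 1/16 = 11.0625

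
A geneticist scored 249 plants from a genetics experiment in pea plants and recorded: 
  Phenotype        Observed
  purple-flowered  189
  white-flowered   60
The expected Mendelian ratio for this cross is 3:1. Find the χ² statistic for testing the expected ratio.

Total ratio parts = 4. Expected numbers out of 249:
  purple-flowered: 249 × 3/4 = 186.75
  white-flowered: 249 × 1/4 = 62.25
χ² = Σ (O − E)² / E
  purple-flowered: (189 − 186.75)² / 186.75 = 0.0271
  white-flowered: (60 − 62.25)² / 62.25 = 0.0813
χ² = 0.0271 + 0.0813 = 0.1084 ≈ 0.108

0.108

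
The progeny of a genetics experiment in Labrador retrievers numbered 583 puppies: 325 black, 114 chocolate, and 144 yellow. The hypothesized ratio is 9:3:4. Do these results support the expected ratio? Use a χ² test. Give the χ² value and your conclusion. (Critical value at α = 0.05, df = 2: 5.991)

0.248; consistent

Under the 9:3:4 hypothesis (Σ ratio = 16, N = 583):
  black: 583 × 9/16 = 327.9375
  chocolate: 583 × 3/16 = 109.3125
  yellow: 583 × 4/16 = 145.75
χ² = Σ (O − E)² / E
  black: (325 − 327.9375)² / 327.9375 = 0.0263
  chocolate: (114 − 109.3125)² / 109.3125 = 0.2010
  yellow: (144 − 145.75)² / 145.75 = 0.0210
χ² = 0.0263 + 0.2010 + 0.0210 = 0.2483 ≈ 0.248
Degrees of freedom = 3 − 1 = 2; critical value at α = 0.05 is 5.991.
Since 0.248 < 5.991, we fail to reject the null hypothesis — the data are consistent with the 9:3:4 ratio.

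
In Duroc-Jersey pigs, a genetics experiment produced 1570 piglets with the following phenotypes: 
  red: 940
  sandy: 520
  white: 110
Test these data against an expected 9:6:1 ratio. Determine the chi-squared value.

13.128

Total ratio parts = 16. Expected numbers out of 1570:
  red: 1570 × 9/16 = 883.125
  sandy: 1570 × 6/16 = 588.75
  white: 1570 × 1/16 = 98.125
χ² = Σ (O − E)² / E
  red: (940 − 883.125)² / 883.125 = 3.6629
  sandy: (520 − 588.75)² / 588.75 = 8.0281
  white: (110 − 98.125)² / 98.125 = 1.4371
χ² = 3.6629 + 8.0281 + 1.4371 = 13.1281 ≈ 13.128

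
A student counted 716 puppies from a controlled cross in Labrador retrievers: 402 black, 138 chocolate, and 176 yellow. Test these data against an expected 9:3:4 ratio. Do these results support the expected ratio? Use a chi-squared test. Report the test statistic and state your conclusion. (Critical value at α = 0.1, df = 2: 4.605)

0.156; consistent

Under the 9:3:4 hypothesis (Σ ratio = 16, N = 716):
  black: 716 × 9/16 = 402.75
  chocolate: 716 × 3/16 = 134.25
  yellow: 716 × 4/16 = 179
χ² = Σ (O − E)² / E
  black: (402 − 402.75)² / 402.75 = 0.0014
  chocolate: (138 − 134.25)² / 134.25 = 0.1047
  yellow: (176 − 179)² / 179 = 0.0503
χ² = 0.0014 + 0.1047 + 0.0503 = 0.1564 ≈ 0.156
Degrees of freedom = 3 − 1 = 2; critical value at α = 0.1 is 4.605.
Since 0.156 < 4.605, we fail to reject the null hypothesis — the data are consistent with the 9:3:4 ratio.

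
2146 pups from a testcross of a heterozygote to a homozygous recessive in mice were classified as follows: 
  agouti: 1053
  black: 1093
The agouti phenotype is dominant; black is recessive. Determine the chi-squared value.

0.746

A testcross of a heterozygote (Aa × aa) gives a 1:1 phenotypic ratio.
Under the 1:1 hypothesis (Σ ratio = 2, N = 2146):
  agouti: 2146 × 1/2 = 1073
  black: 2146 × 1/2 = 1073
χ² = Σ (O − E)² / E
  agouti: (1053 − 1073)² / 1073 = 0.3728
  black: (1093 − 1073)² / 1073 = 0.3728
χ² = 0.3728 + 0.3728 = 0.7456 ≈ 0.746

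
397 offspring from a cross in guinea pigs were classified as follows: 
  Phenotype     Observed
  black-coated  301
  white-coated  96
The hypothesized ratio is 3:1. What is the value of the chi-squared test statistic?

0.142

The 3:1 ratio has 4 parts, so with N = 397 the expected counts are:
  black-coated: 397 × 3/4 = 297.75
  white-coated: 397 × 1/4 = 99.25
χ² = Σ (O − E)² / E
  black-coated: (301 − 297.75)² / 297.75 = 0.0355
  white-coated: (96 − 99.25)² / 99.25 = 0.1064
χ² = 0.0355 + 0.1064 = 0.1419 ≈ 0.142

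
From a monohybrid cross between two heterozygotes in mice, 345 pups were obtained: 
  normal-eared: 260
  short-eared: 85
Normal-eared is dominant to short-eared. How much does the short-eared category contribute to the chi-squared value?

For a monohybrid cross between heterozygotes with complete dominance, the expected phenotypic ratio is 3:1.
Total ratio parts = 4. Expected numbers out of 345:
  normal-eared: 345 × 3/4 = 258.75
  short-eared: 345 × 1/4 = 86.25
Contribution of short-eared: (85 − 86.25)² / 86.25 = 0.0181

0.018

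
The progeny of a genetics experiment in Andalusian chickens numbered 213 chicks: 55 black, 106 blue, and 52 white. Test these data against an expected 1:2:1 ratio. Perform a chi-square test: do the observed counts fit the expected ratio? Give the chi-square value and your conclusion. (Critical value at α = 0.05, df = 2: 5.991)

Total ratio parts = 4. Expected numbers out of 213:
  black: 213 × 1/4 = 53.25
  blue: 213 × 2/4 = 106.5
  white: 213 × 1/4 = 53.25
χ² = Σ (O − E)² / E
  black: (55 − 53.25)² / 53.25 = 0.0575
  blue: (106 − 106.5)² / 106.5 = 0.0023
  white: (52 − 53.25)² / 53.25 = 0.0293
χ² = 0.0575 + 0.0023 + 0.0293 = 0.0891 ≈ 0.089
Degrees of freedom = 3 − 1 = 2; critical value at α = 0.05 is 5.991.
Since 0.089 < 5.991, we fail to reject the null hypothesis — the data are consistent with the 1:2:1 ratio.

0.089; consistent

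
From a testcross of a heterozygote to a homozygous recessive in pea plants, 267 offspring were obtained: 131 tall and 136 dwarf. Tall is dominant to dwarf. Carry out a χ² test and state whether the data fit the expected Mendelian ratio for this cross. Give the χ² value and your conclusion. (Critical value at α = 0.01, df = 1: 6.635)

A testcross of a heterozygote (Aa × aa) gives a 1:1 phenotypic ratio.
Total ratio parts = 2. Expected numbers out of 267:
  tall: 267 × 1/2 = 133.5
  dwarf: 267 × 1/2 = 133.5
χ² = Σ (O − E)² / E
  tall: (131 − 133.5)² / 133.5 = 0.0468
  dwarf: (136 − 133.5)² / 133.5 = 0.0468
χ² = 0.0468 + 0.0468 = 0.0936 ≈ 0.094
Degrees of freedom = 2 − 1 = 1; critical value at α = 0.01 is 6.635.
Since 0.094 < 6.635, we fail to reject the null hypothesis — the data are consistent with the 1:1 ratio.

0.094; consistent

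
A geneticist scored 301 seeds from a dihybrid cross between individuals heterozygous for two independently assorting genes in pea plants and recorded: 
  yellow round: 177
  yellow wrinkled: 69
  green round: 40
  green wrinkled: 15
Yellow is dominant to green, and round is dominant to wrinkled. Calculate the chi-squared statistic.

8.705

A dihybrid F₂ with independent assortment and complete dominance at both loci gives a 9:3:3:1 phenotypic ratio.
Expected counts for N = 301 under a 9:3:3:1 ratio (total parts = 16):
  yellow round: 301 × 9/16 = 169.3125
  yellow wrinkled: 301 × 3/16 = 56.4375
  green round: 301 × 3/16 = 56.4375
  green wrinkled: 301 × 1/16 = 18.8125
χ² = Σ (O − E)² / E
  yellow round: (177 − 169.3125)² / 169.3125 = 0.3490
  yellow wrinkled: (69 − 56.4375)² / 56.4375 = 2.7963
  green round: (40 − 56.4375)² / 56.4375 = 4.7874
  green wrinkled: (15 − 18.8125)² / 18.8125 = 0.7726
χ² = 0.3490 + 2.7963 + 4.7874 + 0.7726 = 8.7053 ≈ 8.705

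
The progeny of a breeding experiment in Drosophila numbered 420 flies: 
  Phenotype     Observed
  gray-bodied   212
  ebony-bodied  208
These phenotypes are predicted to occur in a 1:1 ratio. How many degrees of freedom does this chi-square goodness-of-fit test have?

1

A goodness-of-fit test with 2 phenotype classes has df = 2 − 1 = 1.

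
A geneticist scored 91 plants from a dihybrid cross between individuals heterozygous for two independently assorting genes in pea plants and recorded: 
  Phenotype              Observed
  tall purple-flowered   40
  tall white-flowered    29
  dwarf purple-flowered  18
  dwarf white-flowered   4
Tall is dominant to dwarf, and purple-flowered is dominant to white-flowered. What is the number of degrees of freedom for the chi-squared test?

3

A dihybrid F₂ with independent assortment and complete dominance at both loci gives a 9:3:3:1 phenotypic ratio.
A goodness-of-fit test with 4 phenotype classes has df = 4 − 1 = 3.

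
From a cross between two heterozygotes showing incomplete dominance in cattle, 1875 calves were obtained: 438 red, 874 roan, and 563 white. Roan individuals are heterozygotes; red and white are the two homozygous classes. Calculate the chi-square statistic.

25.269

With incomplete dominance, a heterozygote × heterozygote cross gives a 1:2:1 phenotypic ratio.
Expected counts for N = 1875 under a 1:2:1 ratio (total parts = 4):
  red: 1875 × 1/4 = 468.75
  roan: 1875 × 2/4 = 937.5
  white: 1875 × 1/4 = 468.75
χ² = Σ (O − E)² / E
  red: (438 − 468.75)² / 468.75 = 2.0172
  roan: (874 − 937.5)² / 937.5 = 4.3011
  white: (563 − 468.75)² / 468.75 = 18.9505
χ² = 2.0172 + 4.3011 + 18.9505 = 25.2688 ≈ 25.269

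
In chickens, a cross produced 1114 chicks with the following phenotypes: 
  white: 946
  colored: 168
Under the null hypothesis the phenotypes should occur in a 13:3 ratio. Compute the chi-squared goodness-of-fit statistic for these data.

Under the 13:3 hypothesis (Σ ratio = 16, N = 1114):
  white: 1114 × 13/16 = 905.125
  colored: 1114 × 3/16 = 208.875
χ² = Σ (O − E)² / E
  white: (946 − 905.125)² / 905.125 = 1.8459
  colored: (168 − 208.875)² / 208.875 = 7.9989
χ² = 1.8459 + 7.9989 = 9.8448 ≈ 9.845

9.845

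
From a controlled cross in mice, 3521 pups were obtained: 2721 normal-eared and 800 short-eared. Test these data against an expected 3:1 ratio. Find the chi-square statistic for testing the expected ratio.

9.755

Expected counts for N = 3521 under a 3:1 ratio (total parts = 4):
  normal-eared: 3521 × 3/4 = 2640.75
  short-eared: 3521 × 1/4 = 880.25
χ² = Σ (O − E)² / E
  normal-eared: (2721 − 2640.75)² / 2640.75 = 2.4387
  short-eared: (800 − 880.25)² / 880.25 = 7.3162
χ² = 2.4387 + 7.3162 = 9.7549 ≈ 9.755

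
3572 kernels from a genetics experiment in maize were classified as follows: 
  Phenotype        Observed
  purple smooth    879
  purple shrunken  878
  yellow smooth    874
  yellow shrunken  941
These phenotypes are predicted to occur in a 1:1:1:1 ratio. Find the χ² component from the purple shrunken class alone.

0.252

Under the 1:1:1:1 hypothesis (Σ ratio = 4, N = 3572):
  purple smooth: 3572 × 1/4 = 893
  purple shrunken: 3572 × 1/4 = 893
  yellow smooth: 3572 × 1/4 = 893
  yellow shrunken: 3572 × 1/4 = 893
Contribution of purple shrunken: (878 − 893)² / 893 = 0.2520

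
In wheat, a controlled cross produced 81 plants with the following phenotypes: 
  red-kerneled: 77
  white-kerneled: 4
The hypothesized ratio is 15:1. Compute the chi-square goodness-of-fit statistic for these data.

0.238

The 15:1 ratio has 16 parts, so with N = 81 the expected counts are:
  red-kerneled: 81 × 15/16 = 75.9375
  white-kerneled: 81 × 1/16 = 5.0625
χ² = Σ (O − E)² / E
  red-kerneled: (77 − 75.9375)² / 75.9375 = 0.0149
  white-kerneled: (4 − 5.0625)² / 5.0625 = 0.2230
χ² = 0.0149 + 0.2230 = 0.2379 ≈ 0.238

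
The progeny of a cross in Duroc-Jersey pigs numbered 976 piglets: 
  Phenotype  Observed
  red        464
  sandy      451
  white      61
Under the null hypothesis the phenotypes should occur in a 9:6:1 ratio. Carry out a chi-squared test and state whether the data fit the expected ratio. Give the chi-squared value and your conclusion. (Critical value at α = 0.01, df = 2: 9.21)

32.901; not consistent

Expected counts for N = 976 under a 9:6:1 ratio (total parts = 16):
  red: 976 × 9/16 = 549
  sandy: 976 × 6/16 = 366
  white: 976 × 1/16 = 61
χ² = Σ (O − E)² / E
  red: (464 − 549)² / 549 = 13.1603
  sandy: (451 − 366)² / 366 = 19.7404
  white: (61 − 61)² / 61 = 0.0000
χ² = 13.1603 + 19.7404 + 0.0000 = 32.9007 ≈ 32.901
Degrees of freedom = 3 − 1 = 2; critical value at α = 0.01 is 9.21.
Since 32.901 > 9.21, we reject the null hypothesis — the data do not fit the 9:6:1 ratio.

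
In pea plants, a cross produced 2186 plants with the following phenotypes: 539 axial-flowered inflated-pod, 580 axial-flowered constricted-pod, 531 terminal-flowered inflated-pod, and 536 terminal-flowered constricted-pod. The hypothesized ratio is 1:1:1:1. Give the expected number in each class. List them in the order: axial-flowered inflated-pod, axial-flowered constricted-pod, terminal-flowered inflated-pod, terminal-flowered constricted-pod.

546.5, 546.5, 546.5, 546.5

The 1:1:1:1 ratio has 4 parts, so with N = 2186 the expected counts are:
  axial-flowered inflated-pod: 2186 × 1/4 = 546.5
  axial-flowered constricted-pod: 2186 × 1/4 = 546.5
  terminal-flowered inflated-pod: 2186 × 1/4 = 546.5
  terminal-flowered constricted-pod: 2186 × 1/4 = 546.5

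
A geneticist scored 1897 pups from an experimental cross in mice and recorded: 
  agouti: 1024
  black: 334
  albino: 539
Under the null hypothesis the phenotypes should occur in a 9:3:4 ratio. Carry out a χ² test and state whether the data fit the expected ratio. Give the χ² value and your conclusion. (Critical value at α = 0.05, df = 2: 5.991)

11.901; not consistent

Under the 9:3:4 hypothesis (Σ ratio = 16, N = 1897):
  agouti: 1897 × 9/16 = 1067.0625
  black: 1897 × 3/16 = 355.6875
  albino: 1897 × 4/16 = 474.25
χ² = Σ (O − E)² / E
  agouti: (1024 − 1067.0625)² / 1067.0625 = 1.7378
  black: (334 − 355.6875)² / 355.6875 = 1.3224
  albino: (539 − 474.25)² / 474.25 = 8.8404
χ² = 1.7378 + 1.3224 + 8.8404 = 11.9006 ≈ 11.901
Degrees of freedom = 3 − 1 = 2; critical value at α = 0.05 is 5.991.
Since 11.901 > 5.991, we reject the null hypothesis — the data do not fit the 9:3:4 ratio.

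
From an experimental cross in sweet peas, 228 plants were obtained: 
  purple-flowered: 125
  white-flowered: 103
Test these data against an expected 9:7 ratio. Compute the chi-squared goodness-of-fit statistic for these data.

0.188

The 9:7 ratio has 16 parts, so with N = 228 the expected counts are:
  purple-flowered: 228 × 9/16 = 128.25
  white-flowered: 228 × 7/16 = 99.75
χ² = Σ (O − E)² / E
  purple-flowered: (125 − 128.25)² / 128.25 = 0.0824
  white-flowered: (103 − 99.75)² / 99.75 = 0.1059
χ² = 0.0824 + 0.1059 = 0.1883 ≈ 0.188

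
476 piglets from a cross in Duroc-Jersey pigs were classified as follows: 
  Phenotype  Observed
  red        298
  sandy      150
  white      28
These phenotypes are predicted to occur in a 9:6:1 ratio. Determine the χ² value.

Total ratio parts = 16. Expected numbers out of 476:
  red: 476 × 9/16 = 267.75
  sandy: 476 × 6/16 = 178.5
  white: 476 × 1/16 = 29.75
χ² = Σ (O − E)² / E
  red: (298 − 267.75)² / 267.75 = 3.4176
  sandy: (150 − 178.5)² / 178.5 = 4.5504
  white: (28 − 29.75)² / 29.75 = 0.1029
χ² = 3.4176 + 4.5504 + 0.1029 = 8.0709 ≈ 8.071

8.071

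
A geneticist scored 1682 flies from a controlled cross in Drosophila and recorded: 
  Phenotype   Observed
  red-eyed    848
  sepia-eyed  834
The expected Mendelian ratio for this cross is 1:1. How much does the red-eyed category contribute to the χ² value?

0.058

The 1:1 ratio has 2 parts, so with N = 1682 the expected counts are:
  red-eyed: 1682 × 1/2 = 841
  sepia-eyed: 1682 × 1/2 = 841
Contribution of red-eyed: (848 − 841)² / 841 = 0.0583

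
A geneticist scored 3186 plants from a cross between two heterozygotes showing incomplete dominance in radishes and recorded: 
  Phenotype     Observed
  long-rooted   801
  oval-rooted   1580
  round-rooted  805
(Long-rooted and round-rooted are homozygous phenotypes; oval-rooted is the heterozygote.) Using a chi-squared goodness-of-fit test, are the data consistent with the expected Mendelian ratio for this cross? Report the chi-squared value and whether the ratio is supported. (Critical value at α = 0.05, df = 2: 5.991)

With incomplete dominance, a heterozygote × heterozygote cross gives a 1:2:1 phenotypic ratio.
Under the 1:2:1 hypothesis (Σ ratio = 4, N = 3186):
  long-rooted: 3186 × 1/4 = 796.5
  oval-rooted: 3186 × 2/4 = 1593
  round-rooted: 3186 × 1/4 = 796.5
χ² = Σ (O − E)² / E
  long-rooted: (801 − 796.5)² / 796.5 = 0.0254
  oval-rooted: (1580 − 1593)² / 1593 = 0.1061
  round-rooted: (805 − 796.5)² / 796.5 = 0.0907
χ² = 0.0254 + 0.1061 + 0.0907 = 0.2222 ≈ 0.222
Degrees of freedom = 3 − 1 = 2; critical value at α = 0.05 is 5.991.
Since 0.222 < 5.991, we fail to reject the null hypothesis — the data are consistent with the 1:2:1 ratio.

0.222; consistent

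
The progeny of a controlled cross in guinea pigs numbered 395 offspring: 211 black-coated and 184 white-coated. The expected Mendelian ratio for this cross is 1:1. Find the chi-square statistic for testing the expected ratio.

The 1:1 ratio has 2 parts, so with N = 395 the expected counts are:
  black-coated: 395 × 1/2 = 197.5
  white-coated: 395 × 1/2 = 197.5
χ² = Σ (O − E)² / E
  black-coated: (211 − 197.5)² / 197.5 = 0.9228
  white-coated: (184 − 197.5)² / 197.5 = 0.9228
χ² = 0.9228 + 0.9228 = 1.8456 ≈ 1.846

1.846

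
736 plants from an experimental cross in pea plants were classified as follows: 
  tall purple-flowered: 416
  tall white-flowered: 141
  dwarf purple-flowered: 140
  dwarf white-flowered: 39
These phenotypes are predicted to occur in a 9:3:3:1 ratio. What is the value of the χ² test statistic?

1.169

The 9:3:3:1 ratio has 16 parts, so with N = 736 the expected counts are:
  tall purple-flowered: 736 × 9/16 = 414
  tall white-flowered: 736 × 3/16 = 138
  dwarf purple-flowered: 736 × 3/16 = 138
  dwarf white-flowered: 736 × 1/16 = 46
χ² = Σ (O − E)² / E
  tall purple-flowered: (416 − 414)² / 414 = 0.0097
  tall white-flowered: (141 − 138)² / 138 = 0.0652
  dwarf purple-flowered: (140 − 138)² / 138 = 0.0290
  dwarf white-flowered: (39 − 46)² / 46 = 1.0652
χ² = 0.0097 + 0.0652 + 0.0290 + 1.0652 = 1.1691 ≈ 1.169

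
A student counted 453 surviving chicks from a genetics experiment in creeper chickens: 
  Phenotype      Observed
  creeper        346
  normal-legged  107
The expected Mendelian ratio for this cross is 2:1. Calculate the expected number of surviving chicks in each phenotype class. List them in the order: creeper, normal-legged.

The 2:1 ratio has 3 parts, so with N = 453 the expected counts are:
  creeper: 453 × 2/3 = 302
  normal-legged: 453 × 1/3 = 151

302, 151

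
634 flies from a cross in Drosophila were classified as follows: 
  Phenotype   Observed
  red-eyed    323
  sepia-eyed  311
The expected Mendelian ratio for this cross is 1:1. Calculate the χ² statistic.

0.227

The 1:1 ratio has 2 parts, so with N = 634 the expected counts are:
  red-eyed: 634 × 1/2 = 317
  sepia-eyed: 634 × 1/2 = 317
χ² = Σ (O − E)² / E
  red-eyed: (323 − 317)² / 317 = 0.1136
  sepia-eyed: (311 − 317)² / 317 = 0.1136
χ² = 0.1136 + 0.1136 = 0.2272 ≈ 0.227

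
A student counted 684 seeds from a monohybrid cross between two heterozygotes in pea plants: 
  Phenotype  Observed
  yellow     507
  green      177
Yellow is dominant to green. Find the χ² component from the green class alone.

0.211

For a monohybrid cross between heterozygotes with complete dominance, the expected phenotypic ratio is 3:1.
Under the 3:1 hypothesis (Σ ratio = 4, N = 684):
  yellow: 684 × 3/4 = 513
  green: 684 × 1/4 = 171
Contribution of green: (177 − 171)² / 171 = 0.2105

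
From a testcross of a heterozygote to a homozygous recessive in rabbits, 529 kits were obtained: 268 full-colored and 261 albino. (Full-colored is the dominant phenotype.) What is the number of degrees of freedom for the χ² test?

A testcross of a heterozygote (Aa × aa) gives a 1:1 phenotypic ratio.
A goodness-of-fit test with 2 phenotype classes has df = 2 − 1 = 1.

1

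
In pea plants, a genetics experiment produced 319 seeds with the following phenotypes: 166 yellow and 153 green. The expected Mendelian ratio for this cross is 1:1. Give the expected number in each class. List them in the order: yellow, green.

159.5, 159.5

Expected counts for N = 319 under a 1:1 ratio (total parts = 2):
  yellow: 319 × 1/2 = 159.5
  green: 319 × 1/2 = 159.5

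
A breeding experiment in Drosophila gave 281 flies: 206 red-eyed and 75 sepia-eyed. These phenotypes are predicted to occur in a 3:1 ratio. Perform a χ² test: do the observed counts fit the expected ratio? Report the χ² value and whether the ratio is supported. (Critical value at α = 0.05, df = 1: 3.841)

0.428; consistent

Under the 3:1 hypothesis (Σ ratio = 4, N = 281):
  red-eyed: 281 × 3/4 = 210.75
  sepia-eyed: 281 × 1/4 = 70.25
χ² = Σ (O − E)² / E
  red-eyed: (206 − 210.75)² / 210.75 = 0.1071
  sepia-eyed: (75 − 70.25)² / 70.25 = 0.3212
χ² = 0.1071 + 0.3212 = 0.4283 ≈ 0.428
Degrees of freedom = 2 − 1 = 1; critical value at α = 0.05 is 3.841.
Since 0.428 < 3.841, we fail to reject the null hypothesis — the data are consistent with the 3:1 ratio.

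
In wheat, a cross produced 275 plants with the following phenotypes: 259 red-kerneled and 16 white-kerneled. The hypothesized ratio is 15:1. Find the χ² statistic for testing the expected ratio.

0.088

The 15:1 ratio has 16 parts, so with N = 275 the expected counts are:
  red-kerneled: 275 × 15/16 = 257.8125
  white-kerneled: 275 × 1/16 = 17.1875
χ² = Σ (O − E)² / E
  red-kerneled: (259 − 257.8125)² / 257.8125 = 0.0055
  white-kerneled: (16 − 17.1875)² / 17.1875 = 0.0820
χ² = 0.0055 + 0.0820 = 0.0875 ≈ 0.088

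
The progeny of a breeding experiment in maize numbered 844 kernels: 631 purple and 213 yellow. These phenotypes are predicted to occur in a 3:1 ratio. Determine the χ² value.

0.025

Expected counts for N = 844 under a 3:1 ratio (total parts = 4):
  purple: 844 × 3/4 = 633
  yellow: 844 × 1/4 = 211
χ² = Σ (O − E)² / E
  purple: (631 − 633)² / 633 = 0.0063
  yellow: (213 − 211)² / 211 = 0.0190
χ² = 0.0063 + 0.0190 = 0.0253 ≈ 0.025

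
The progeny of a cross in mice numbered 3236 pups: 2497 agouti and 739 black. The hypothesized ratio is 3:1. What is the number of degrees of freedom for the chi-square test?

A goodness-of-fit test with 2 phenotype classes has df = 2 − 1 = 1.

1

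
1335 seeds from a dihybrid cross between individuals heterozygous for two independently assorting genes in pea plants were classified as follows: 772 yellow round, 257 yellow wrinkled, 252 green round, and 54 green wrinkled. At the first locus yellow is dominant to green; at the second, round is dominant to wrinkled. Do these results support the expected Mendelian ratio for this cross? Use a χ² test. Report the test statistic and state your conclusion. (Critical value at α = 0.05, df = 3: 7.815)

11.167; not consistent

A dihybrid F₂ with independent assortment and complete dominance at both loci gives a 9:3:3:1 phenotypic ratio.
Total ratio parts = 16. Expected numbers out of 1335:
  yellow round: 1335 × 9/16 = 750.9375
  yellow wrinkled: 1335 × 3/16 = 250.3125
  green round: 1335 × 3/16 = 250.3125
  green wrinkled: 1335 × 1/16 = 83.4375
χ² = Σ (O − E)² / E
  yellow round: (772 − 750.9375)² / 750.9375 = 0.5908
  yellow wrinkled: (257 − 250.3125)² / 250.3125 = 0.1787
  green round: (252 − 250.3125)² / 250.3125 = 0.0114
  green wrinkled: (54 − 83.4375)² / 83.4375 = 10.3858
χ² = 0.5908 + 0.1787 + 0.0114 + 10.3858 = 11.1667 ≈ 11.167
Degrees of freedom = 4 − 1 = 3; critical value at α = 0.05 is 7.815.
Since 11.167 > 7.815, we reject the null hypothesis — the data do not fit the 9:3:3:1 ratio.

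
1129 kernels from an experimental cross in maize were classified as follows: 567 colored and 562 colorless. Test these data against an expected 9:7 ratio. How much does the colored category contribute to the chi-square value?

7.295

Expected counts for N = 1129 under a 9:7 ratio (total parts = 16):
  colored: 1129 × 9/16 = 635.0625
  colorless: 1129 × 7/16 = 493.9375
Contribution of colored: (567 − 635.0625)² / 635.0625 = 7.2946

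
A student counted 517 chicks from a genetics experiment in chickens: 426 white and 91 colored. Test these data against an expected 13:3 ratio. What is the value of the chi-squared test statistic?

0.448

Total ratio parts = 16. Expected numbers out of 517:
  white: 517 × 13/16 = 420.0625
  colored: 517 × 3/16 = 96.9375
χ² = Σ (O − E)² / E
  white: (426 − 420.0625)² / 420.0625 = 0.0839
  colored: (91 − 96.9375)² / 96.9375 = 0.3637
χ² = 0.0839 + 0.3637 = 0.4476 ≈ 0.448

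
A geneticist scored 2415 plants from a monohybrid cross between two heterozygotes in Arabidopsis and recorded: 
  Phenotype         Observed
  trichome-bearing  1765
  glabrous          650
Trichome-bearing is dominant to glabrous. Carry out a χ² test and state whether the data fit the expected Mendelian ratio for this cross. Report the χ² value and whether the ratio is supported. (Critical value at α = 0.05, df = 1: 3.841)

4.724; not consistent

For a monohybrid cross between heterozygotes with complete dominance, the expected phenotypic ratio is 3:1.
Under the 3:1 hypothesis (Σ ratio = 4, N = 2415):
  trichome-bearing: 2415 × 3/4 = 1811.25
  glabrous: 2415 × 1/4 = 603.75
χ² = Σ (O − E)² / E
  trichome-bearing: (1765 − 1811.25)² / 1811.25 = 1.1810
  glabrous: (650 − 603.75)² / 603.75 = 3.5430
χ² = 1.1810 + 3.5430 = 4.724
Degrees of freedom = 2 − 1 = 1; critical value at α = 0.05 is 3.841.
Since 4.724 > 3.841, we reject the null hypothesis — the data do not fit the 3:1 ratio.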